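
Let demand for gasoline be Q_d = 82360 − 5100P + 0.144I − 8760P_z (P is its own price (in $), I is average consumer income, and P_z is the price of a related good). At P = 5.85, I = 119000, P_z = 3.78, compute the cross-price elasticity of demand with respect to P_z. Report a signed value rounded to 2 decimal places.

At the given values, Q_d = 82360 − 5100(5.85) + 0.144(119000) − 8760(3.78) = 36548.2.
∂Q_d/∂P_z = -8760.
E = (-8760) × (3.78/36548.2) = -0.9060…

-0.91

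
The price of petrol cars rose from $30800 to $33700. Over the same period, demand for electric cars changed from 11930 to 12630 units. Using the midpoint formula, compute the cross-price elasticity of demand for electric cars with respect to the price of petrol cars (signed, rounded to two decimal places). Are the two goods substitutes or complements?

%ΔQ_{electric cars} = (12630 − 11930)/avg = 700/12280 = 0.057003…
%ΔP_{petrol cars} = (33700 − 30800)/avg = 2900/32250 = 0.089922…
E_cross = (700/12280) / (2900/32250) = 0.6339…
E_cross > 0 ⇒ the goods are substitutes.

0.63; substitutes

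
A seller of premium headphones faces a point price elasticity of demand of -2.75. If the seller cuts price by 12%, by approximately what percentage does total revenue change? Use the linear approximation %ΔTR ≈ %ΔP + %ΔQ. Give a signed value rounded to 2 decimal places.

+21.00%

%ΔQ ≈ Ed × %ΔP = (-2.75) × (-12%) = +33.0000%
%ΔTR ≈ %ΔP + %ΔQ = (-12%) + (+33.0000%) = +21.0000%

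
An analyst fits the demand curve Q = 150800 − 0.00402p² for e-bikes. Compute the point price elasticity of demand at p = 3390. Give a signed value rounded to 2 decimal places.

-0.88

dQ/dp = −2·0.00402·p = -27.2556. At p = 3390, Q = 104601.758.
Ed = (dQ/dp)·(p/Q) = (-27.2556) × (3390/104601.758) = -0.8833…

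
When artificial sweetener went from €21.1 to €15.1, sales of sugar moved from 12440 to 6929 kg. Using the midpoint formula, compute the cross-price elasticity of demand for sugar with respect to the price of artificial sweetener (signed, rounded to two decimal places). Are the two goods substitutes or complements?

1.72; substitutes

%ΔQ_{sugar} = (6929 − 12440)/avg = -5511/9684.5 = -0.569053…
%ΔP_{artificial sweetener} = (15.1 − 21.1)/avg = -6/18.1 = -0.331491…
E_cross = (-5511/9684.5) / (-6/18.1) = 1.7166…
E_cross > 0 ⇒ the goods are substitutes.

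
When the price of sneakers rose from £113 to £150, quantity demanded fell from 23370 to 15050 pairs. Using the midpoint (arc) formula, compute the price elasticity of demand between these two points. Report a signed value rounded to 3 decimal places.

-1.539

%ΔQ = (15050 − 23370) / [(23370 + 15050)/2] = -8320/19210 = -0.433107…
%ΔP = (150 − 113) / [(113 + 150)/2] = 37/131.5 = 0.281368…
Arc Ed = %ΔQ / %ΔP = (-8320/19210) / (37/131.5) = -1.53928…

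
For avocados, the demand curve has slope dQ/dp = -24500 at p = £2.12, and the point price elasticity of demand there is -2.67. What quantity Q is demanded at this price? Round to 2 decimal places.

Ed = (dQ/dp)·(p/Q) ⇒ Q = (dQ/dp)·p/Ed = (-24500)·2.12/(-2.67) = 19453.1835…

19453.18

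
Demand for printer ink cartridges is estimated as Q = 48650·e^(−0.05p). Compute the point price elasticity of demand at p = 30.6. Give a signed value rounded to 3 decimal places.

dQ/dp = −0.05·Q = -526.723. At p = 30.6, Q = 10534.5.
Ed = (dQ/dp)·(p/Q) = (-526.723) × (30.6/10534.5) = -1.53

-1.530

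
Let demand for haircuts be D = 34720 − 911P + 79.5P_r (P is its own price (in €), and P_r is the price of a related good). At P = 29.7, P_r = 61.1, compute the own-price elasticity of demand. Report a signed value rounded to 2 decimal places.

-2.16

At the given values, D = 34720 − 911(29.7) + 79.5(61.1) = 12520.75.
∂D/∂P = −911.
E = (-911) × (29.7/12520.75) = -2.1609…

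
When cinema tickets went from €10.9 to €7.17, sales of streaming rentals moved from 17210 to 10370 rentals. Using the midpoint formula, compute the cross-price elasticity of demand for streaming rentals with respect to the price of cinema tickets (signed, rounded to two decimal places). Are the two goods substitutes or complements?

%ΔQ_{streaming rentals} = (10370 − 17210)/avg = -6840/13790 = -0.496011…
%ΔP_{cinema tickets} = (7.17 − 10.9)/avg = -3.73/9.035 = -0.412838…
E_cross = (-6840/13790) / (-3.73/9.035) = 1.2014…
E_cross > 0 ⇒ the goods are substitutes.

1.20; substitutes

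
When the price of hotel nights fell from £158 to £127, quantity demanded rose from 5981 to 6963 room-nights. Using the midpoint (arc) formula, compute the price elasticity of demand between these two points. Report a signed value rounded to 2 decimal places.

%ΔQ = (6963 − 5981) / [(5981 + 6963)/2] = 982/6472 = 0.151730…
%ΔP = (127 − 158) / [(158 + 127)/2] = -31/142.5 = -0.217543…
Arc Ed = %ΔQ / %ΔP = (982/6472) / (-31/142.5) = -0.6974…

-0.70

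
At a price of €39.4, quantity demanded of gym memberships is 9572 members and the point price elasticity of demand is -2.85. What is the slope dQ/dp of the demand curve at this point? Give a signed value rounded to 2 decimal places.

Ed = (dQ/dp)·(p/Q) ⇒ dQ/dp = Ed·Q/p = (-2.85)·9572/39.4 = -692.3908…

-692.39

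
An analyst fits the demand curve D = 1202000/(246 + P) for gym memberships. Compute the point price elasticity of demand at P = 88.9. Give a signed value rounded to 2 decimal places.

dD/dP = −1202000/(246 + P)² = -10.717. At P = 88.9, D = 3589.13.
Ed = (dD/dP)·(P/D) = (-10.717) × (88.9/3589.13) = -0.2654…

-0.27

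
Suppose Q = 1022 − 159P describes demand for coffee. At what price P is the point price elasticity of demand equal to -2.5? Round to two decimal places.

4.59

Ed = −159P/(1022 − 159P). Set this equal to -2.5:
159P = 2.5·(1022 − 159P) ⇒ 159P(1 + 2.5) = 2.5·1022
P = 2.5·1022 / (159·3.5) = 4.5911…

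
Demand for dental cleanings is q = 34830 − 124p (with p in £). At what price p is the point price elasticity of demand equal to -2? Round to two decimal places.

187.26

Ed = −124p/(34830 − 124p). Set this equal to -2:
124p = 2·(34830 − 124p) ⇒ 124p(1 + 2) = 2·34830
p = 2·34830 / (124·3) = 187.2580…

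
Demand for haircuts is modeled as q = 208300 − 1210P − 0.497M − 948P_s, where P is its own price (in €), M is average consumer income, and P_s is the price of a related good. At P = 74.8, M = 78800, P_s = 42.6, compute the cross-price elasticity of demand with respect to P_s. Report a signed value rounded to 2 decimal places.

-1.06

At the given values, q = 208300 − 1210(74.8) − 0.497(78800) − 948(42.6) = 38243.6.
∂q/∂P_s = -948.
E = (-948) × (42.6/38243.6) = -1.0559…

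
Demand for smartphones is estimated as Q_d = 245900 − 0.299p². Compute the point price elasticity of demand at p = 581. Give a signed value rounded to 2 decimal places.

-1.39

dQ_d/dp = −2·0.299·p = -347.438. At p = 581, Q_d = 144969.261.
Ed = (dQ_d/dp)·(p/Q_d) = (-347.438) × (581/144969.261) = -1.3924…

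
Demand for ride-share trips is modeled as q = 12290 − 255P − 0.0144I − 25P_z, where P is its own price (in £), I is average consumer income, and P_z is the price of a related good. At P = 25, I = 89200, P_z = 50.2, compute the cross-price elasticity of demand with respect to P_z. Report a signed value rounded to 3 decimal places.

At the given values, q = 12290 − 255(25) − 0.0144(89200) − 25(50.2) = 3375.52.
∂q/∂P_z = -25.
E = (-25) × (50.2/3375.52) = -0.37179…

-0.372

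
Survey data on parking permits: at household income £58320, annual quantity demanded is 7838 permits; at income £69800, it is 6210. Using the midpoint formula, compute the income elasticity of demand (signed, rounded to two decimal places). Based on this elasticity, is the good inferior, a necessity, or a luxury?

-1.29; inferior

%ΔQ = (6210 − 7838)/[( 7838 + 6210)/2] = -1628/7024 = -0.231776…
%ΔIncome = (69800 − 58320)/[( 58320 + 69800)/2] = 11480/64060 = 0.179206…
E_income = (-1628/7024) / (11480/64060) = -1.2933…
E_income < 0 ⇒ inferior good.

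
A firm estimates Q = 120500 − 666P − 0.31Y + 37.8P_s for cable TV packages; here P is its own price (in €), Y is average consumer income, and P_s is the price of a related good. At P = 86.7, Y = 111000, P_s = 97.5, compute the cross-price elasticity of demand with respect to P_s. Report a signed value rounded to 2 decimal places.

At the given values, Q = 120500 − 666(86.7) − 0.31(111000) + 37.8(97.5) = 32033.3.
∂Q/∂P_s = 37.8.
E = (37.8) × (97.5/32033.3) = 0.1150…

0.12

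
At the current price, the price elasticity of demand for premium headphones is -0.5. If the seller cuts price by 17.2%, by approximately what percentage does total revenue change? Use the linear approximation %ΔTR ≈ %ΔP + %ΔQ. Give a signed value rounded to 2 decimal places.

-8.60%

%ΔQ ≈ Ed × %ΔP = (-0.5) × (-17.2%) = +8.6000%
%ΔTR ≈ %ΔP + %ΔQ = (-17.2%) + (+8.6000%) = -8.6000%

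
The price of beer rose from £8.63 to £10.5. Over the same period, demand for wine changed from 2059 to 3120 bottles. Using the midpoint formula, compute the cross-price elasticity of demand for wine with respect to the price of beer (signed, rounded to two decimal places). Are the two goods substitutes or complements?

2.10; substitutes

%ΔQ_{wine} = (3120 − 2059)/avg = 1061/2589.5 = 0.409731…
%ΔP_{beer} = (10.5 − 8.63)/avg = 1.87/9.565 = 0.195504…
E_cross = (1061/2589.5) / (1.87/9.565) = 2.0957…
E_cross > 0 ⇒ the goods are substitutes.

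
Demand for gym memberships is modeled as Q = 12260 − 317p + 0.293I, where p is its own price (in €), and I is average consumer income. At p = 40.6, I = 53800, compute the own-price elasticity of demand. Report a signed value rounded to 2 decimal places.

-0.85

At the given values, Q = 12260 − 317(40.6) + 0.293(53800) = 15153.2.
∂Q/∂p = −317.
E = (-317) × (40.6/15153.2) = -0.8493…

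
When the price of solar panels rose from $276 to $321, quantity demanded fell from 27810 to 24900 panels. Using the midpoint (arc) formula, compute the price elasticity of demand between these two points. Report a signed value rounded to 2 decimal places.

%ΔQ = (24900 − 27810) / [(27810 + 24900)/2] = -2910/26355 = -0.110415…
%ΔP = (321 − 276) / [(276 + 321)/2] = 45/298.5 = 0.150753…
Arc Ed = %ΔQ / %ΔP = (-2910/26355) / (45/298.5) = -0.7324…

-0.73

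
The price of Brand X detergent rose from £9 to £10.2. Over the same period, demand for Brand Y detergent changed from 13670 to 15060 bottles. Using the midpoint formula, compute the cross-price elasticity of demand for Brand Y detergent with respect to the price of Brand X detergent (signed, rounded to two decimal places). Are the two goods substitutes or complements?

0.77; substitutes

%ΔQ_{Brand Y detergent} = (15060 − 13670)/avg = 1390/14365 = 0.096762…
%ΔP_{Brand X detergent} = (10.2 − 9)/avg = 1.2/9.6 = 0.125
E_cross = (1390/14365) / (1.2/9.6) = 0.7741…
E_cross > 0 ⇒ the goods are substitutes.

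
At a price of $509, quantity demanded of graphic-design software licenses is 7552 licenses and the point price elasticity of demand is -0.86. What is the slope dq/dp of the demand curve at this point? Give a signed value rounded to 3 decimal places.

-12.760

Ed = (dq/dp)·(p/q) ⇒ dq/dp = Ed·q/p = (-0.86)·7552/509 = -12.75976…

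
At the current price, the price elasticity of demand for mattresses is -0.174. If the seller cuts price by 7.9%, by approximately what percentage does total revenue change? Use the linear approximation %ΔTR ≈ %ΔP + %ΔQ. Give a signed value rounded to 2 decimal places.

%ΔQ ≈ Ed × %ΔP = (-0.174) × (-7.9%) = +1.3746%
%ΔTR ≈ %ΔP + %ΔQ = (-7.9%) + (+1.3746%) = -6.5254%

-6.53%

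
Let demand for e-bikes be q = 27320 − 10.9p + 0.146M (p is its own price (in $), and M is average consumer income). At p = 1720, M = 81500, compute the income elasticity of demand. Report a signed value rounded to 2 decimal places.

At the given values, q = 27320 − 10.9(1720) + 0.146(81500) = 20471.
∂q/∂M = 0.146.
E = (0.146) × (81500/20471) = 0.5812…

0.58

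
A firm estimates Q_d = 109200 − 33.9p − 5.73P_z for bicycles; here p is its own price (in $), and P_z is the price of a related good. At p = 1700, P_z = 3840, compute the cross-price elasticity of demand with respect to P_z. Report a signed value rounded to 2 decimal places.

At the given values, Q_d = 109200 − 33.9(1700) − 5.73(3840) = 29566.8.
∂Q_d/∂P_z = -5.73.
E = (-5.73) × (3840/29566.8) = -0.7441…

-0.74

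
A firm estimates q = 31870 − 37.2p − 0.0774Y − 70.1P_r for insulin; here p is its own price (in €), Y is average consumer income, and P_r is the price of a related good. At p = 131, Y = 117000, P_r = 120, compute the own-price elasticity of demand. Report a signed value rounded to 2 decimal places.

-0.51

At the given values, q = 31870 − 37.2(131) − 0.0774(117000) − 70.1(120) = 9529.
∂q/∂p = −37.2.
E = (-37.2) × (131/9529) = -0.5114…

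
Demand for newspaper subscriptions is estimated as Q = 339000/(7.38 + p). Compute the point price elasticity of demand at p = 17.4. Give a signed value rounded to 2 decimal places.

-0.70

dQ/dp = −339000/(7.38 + p)² = -552.074. At p = 17.4, Q = 13680.4.
Ed = (dQ/dp)·(p/Q) = (-552.074) × (17.4/13680.4) = -0.7021…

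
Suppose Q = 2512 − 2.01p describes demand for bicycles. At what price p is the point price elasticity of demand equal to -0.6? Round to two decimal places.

Ed = −2.01p/(2512 − 2.01p). Set this equal to -0.6:
2.01p = 0.6·(2512 − 2.01p) ⇒ 2.01p(1 + 0.6) = 0.6·2512
p = 0.6·2512 / (2.01·1.6) = 468.6567…

468.66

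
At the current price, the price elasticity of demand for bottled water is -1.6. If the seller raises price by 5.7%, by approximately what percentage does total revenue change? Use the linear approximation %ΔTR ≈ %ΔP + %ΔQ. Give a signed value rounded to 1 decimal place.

%ΔQ ≈ Ed × %ΔP = (-1.6) × (+5.7%) = -9.1200%
%ΔTR ≈ %ΔP + %ΔQ = (+5.7%) + (-9.1200%) = -3.4200%

-3.4%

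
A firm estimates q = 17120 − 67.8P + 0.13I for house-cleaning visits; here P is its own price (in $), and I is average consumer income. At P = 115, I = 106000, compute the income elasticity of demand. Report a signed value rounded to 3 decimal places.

At the given values, q = 17120 − 67.8(115) + 0.13(106000) = 23103.
∂q/∂I = 0.13.
E = (0.13) × (106000/23103) = 0.59645…

0.596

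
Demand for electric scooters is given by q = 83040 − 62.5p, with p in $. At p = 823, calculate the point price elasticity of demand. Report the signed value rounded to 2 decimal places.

-1.63

dq/dp = −62.5. At p = 823, q = 83040 − 62.5(823) = 31602.5.
Ed = (dq/dp)·(p/q) = −62.5 × (823/31602.5) = -1.6276…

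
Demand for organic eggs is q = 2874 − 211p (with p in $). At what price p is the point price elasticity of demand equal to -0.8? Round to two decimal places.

Ed = −211p/(2874 − 211p). Set this equal to -0.8:
211p = 0.8·(2874 − 211p) ⇒ 211p(1 + 0.8) = 0.8·2874
p = 0.8·2874 / (211·1.8) = 6.0537…

6.05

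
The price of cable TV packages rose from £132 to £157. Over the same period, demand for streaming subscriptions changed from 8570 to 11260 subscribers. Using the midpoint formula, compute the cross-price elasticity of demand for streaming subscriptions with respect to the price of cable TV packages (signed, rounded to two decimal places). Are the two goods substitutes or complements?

1.57; substitutes

%ΔQ_{streaming subscriptions} = (11260 − 8570)/avg = 2690/9915 = 0.271306…
%ΔP_{cable TV packages} = (157 − 132)/avg = 25/144.5 = 0.173010…
E_cross = (2690/9915) / (25/144.5) = 1.5681…
E_cross > 0 ⇒ the goods are substitutes.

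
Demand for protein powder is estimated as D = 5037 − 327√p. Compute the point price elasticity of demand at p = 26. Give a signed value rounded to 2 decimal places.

-0.25

dD/dp = −327/(2√p) = -32.065. At p = 26, D = 3369.62.
Ed = (dD/dp)·(p/D) = (-32.065) × (26/3369.62) = -0.2474…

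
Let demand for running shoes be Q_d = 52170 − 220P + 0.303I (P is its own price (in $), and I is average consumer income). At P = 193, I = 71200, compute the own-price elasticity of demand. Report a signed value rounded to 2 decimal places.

-1.36

At the given values, Q_d = 52170 − 220(193) + 0.303(71200) = 31283.6.
∂Q_d/∂P = −220.
E = (-220) × (193/31283.6) = -1.3572…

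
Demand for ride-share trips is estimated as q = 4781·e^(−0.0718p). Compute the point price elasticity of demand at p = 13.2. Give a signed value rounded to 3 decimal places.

dq/dp = −0.0718·q = -133.057. At p = 13.2, q = 1853.16.
Ed = (dq/dp)·(p/q) = (-133.057) × (13.2/1853.16) = -0.94776

-0.948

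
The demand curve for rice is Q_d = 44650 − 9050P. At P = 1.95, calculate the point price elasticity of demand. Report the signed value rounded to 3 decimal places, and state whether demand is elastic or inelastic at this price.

dQ_d/dP = −9050. At P = 1.95, Q_d = 44650 − 9050(1.95) = 27002.5.
Ed = (dQ_d/dP)·(P/Q_d) = −9050 × (1.95/27002.5) = -0.65355…
|Ed| = 0.654 < 1, so demand is inelastic.

-0.654; inelastic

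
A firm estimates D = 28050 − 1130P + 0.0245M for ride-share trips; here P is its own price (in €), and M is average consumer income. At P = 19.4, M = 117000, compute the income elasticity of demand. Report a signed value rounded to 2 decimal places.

At the given values, D = 28050 − 1130(19.4) + 0.0245(117000) = 8994.5.
∂D/∂M = 0.0245.
E = (0.0245) × (117000/8994.5) = 0.3186…

0.32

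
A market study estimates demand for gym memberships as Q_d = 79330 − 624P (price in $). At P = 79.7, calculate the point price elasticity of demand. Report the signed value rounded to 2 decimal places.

-1.68

dQ_d/dP = −624. At P = 79.7, Q_d = 79330 − 624(79.7) = 29597.2.
Ed = (dQ_d/dP)·(P/Q_d) = −624 × (79.7/29597.2) = -1.6803…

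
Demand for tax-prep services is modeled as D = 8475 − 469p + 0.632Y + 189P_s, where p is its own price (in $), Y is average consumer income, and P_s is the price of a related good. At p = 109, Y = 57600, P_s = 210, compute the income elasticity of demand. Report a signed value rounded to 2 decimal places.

At the given values, D = 8475 − 469(109) + 0.632(57600) + 189(210) = 33447.2.
∂D/∂Y = 0.632.
E = (0.632) × (57600/33447.2) = 1.0883…

1.09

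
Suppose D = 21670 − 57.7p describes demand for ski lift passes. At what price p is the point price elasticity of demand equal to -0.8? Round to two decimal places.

Ed = −57.7p/(21670 − 57.7p). Set this equal to -0.8:
57.7p = 0.8·(21670 − 57.7p) ⇒ 57.7p(1 + 0.8) = 0.8·21670
p = 0.8·21670 / (57.7·1.8) = 166.9170…

166.92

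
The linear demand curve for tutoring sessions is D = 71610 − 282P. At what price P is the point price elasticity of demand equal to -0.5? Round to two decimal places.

84.65

Ed = −282P/(71610 − 282P). Set this equal to -0.5:
282P = 0.5·(71610 − 282P) ⇒ 282P(1 + 0.5) = 0.5·71610
P = 0.5·71610 / (282·1.5) = 84.6453…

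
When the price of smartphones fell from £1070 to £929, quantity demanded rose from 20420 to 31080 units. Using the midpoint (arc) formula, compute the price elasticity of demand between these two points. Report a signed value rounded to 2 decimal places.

-2.93

%ΔQ = (31080 − 20420) / [(20420 + 31080)/2] = 10660/25750 = 0.413980…
%ΔP = (929 − 1070) / [(1070 + 929)/2] = -141/999.5 = -0.141070…
Arc Ed = %ΔQ / %ΔP = (10660/25750) / (-141/999.5) = -2.9345…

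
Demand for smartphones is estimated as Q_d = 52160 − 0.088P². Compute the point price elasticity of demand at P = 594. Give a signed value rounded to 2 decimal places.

dQ_d/dP = −2·0.088·P = -104.544. At P = 594, Q_d = 21110.432.
Ed = (dQ_d/dP)·(P/Q_d) = (-104.544) × (594/21110.432) = -2.9416…

-2.94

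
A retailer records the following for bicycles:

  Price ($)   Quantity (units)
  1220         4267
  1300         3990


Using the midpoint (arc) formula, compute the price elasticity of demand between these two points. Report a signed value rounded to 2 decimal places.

-1.06

%ΔQ = (3990 − 4267) / [(4267 + 3990)/2] = -277/4128.5 = -0.067094…
%ΔP = (1300 − 1220) / [(1220 + 1300)/2] = 80/1260 = 0.063492…
Arc Ed = %ΔQ / %ΔP = (-277/4128.5) / (80/1260) = -1.0567…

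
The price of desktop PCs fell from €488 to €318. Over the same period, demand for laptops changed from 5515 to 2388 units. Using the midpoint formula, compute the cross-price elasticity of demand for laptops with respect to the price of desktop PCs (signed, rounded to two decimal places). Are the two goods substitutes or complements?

1.88; substitutes

%ΔQ_{laptops} = (2388 − 5515)/avg = -3127/3951.5 = -0.791345…
%ΔP_{desktop PCs} = (318 − 488)/avg = -170/403 = -0.421836…
E_cross = (-3127/3951.5) / (-170/403) = 1.8759…
E_cross > 0 ⇒ the goods are substitutes.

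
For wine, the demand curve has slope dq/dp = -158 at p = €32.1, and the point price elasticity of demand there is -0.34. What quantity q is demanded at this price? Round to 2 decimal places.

14917.06

Ed = (dq/dp)·(p/q) ⇒ q = (dq/dp)·p/Ed = (-158)·32.1/(-0.34) = 14917.0588…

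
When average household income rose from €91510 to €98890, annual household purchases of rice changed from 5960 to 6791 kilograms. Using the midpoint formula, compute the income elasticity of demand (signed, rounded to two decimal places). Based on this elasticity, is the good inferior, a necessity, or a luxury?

%ΔQ = (6791 − 5960)/[( 5960 + 6791)/2] = 831/6375.5 = 0.130342…
%ΔIncome = (98890 − 91510)/[( 91510 + 98890)/2] = 7380/95200 = 0.077521…
E_income = (831/6375.5) / (7380/95200) = 1.6813…
E_income > 1 ⇒ normal good, luxury.

1.68; luxury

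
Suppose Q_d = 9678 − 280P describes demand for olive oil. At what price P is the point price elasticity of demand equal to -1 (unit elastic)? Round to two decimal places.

Ed = −280P/(9678 − 280P). Set this equal to -1:
280P = 1·(9678 − 280P) ⇒ 280P(1 + 1) = 1·9678
P = 1·9678 / (280·2) = 17.2821…

17.28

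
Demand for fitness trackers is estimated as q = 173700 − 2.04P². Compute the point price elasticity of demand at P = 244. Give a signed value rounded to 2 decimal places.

-4.65

dq/dP = −2·2.04·P = -995.52. At P = 244, q = 52246.56.
Ed = (dq/dP)·(P/q) = (-995.52) × (244/52246.56) = -4.6492…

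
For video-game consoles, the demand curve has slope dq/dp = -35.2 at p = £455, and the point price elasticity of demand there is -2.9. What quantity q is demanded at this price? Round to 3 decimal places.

5522.759

Ed = (dq/dp)·(p/q) ⇒ q = (dq/dp)·p/Ed = (-35.2)·455/(-2.9) = 5522.75862…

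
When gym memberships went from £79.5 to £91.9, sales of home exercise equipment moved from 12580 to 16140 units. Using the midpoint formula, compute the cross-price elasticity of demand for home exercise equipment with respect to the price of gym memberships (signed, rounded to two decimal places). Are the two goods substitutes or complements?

%ΔQ_{home exercise equipment} = (16140 − 12580)/avg = 3560/14360 = 0.247910…
%ΔP_{gym memberships} = (91.9 − 79.5)/avg = 12.4/85.7 = 0.144690…
E_cross = (3560/14360) / (12.4/85.7) = 1.7133…
E_cross > 0 ⇒ the goods are substitutes.

1.71; substitutes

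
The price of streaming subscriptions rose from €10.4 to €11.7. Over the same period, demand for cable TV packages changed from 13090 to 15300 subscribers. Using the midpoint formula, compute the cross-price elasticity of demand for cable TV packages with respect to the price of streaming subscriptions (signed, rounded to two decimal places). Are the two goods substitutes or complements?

%ΔQ_{cable TV packages} = (15300 − 13090)/avg = 2210/14195 = 0.155688…
%ΔP_{streaming subscriptions} = (11.7 − 10.4)/avg = 1.3/11.05 = 0.117647…
E_cross = (2210/14195) / (1.3/11.05) = 1.3233…
E_cross > 0 ⇒ the goods are substitutes.

1.32; substitutes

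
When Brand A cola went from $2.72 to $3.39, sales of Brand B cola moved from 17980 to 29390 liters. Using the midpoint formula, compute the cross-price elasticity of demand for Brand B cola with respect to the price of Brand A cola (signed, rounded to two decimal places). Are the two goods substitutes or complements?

2.20; substitutes

%ΔQ_{Brand B cola} = (29390 − 17980)/avg = 11410/23685 = 0.481739…
%ΔP_{Brand A cola} = (3.39 − 2.72)/avg = 0.67/3.055 = 0.219312…
E_cross = (11410/23685) / (0.67/3.055) = 2.1965…
E_cross > 0 ⇒ the goods are substitutes.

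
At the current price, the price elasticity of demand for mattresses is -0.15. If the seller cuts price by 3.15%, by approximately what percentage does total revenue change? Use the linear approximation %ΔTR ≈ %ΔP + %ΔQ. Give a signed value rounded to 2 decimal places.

%ΔQ ≈ Ed × %ΔP = (-0.15) × (-3.15%) = +0.4725%
%ΔTR ≈ %ΔP + %ΔQ = (-3.15%) + (+0.4725%) = -2.6775%

-2.68%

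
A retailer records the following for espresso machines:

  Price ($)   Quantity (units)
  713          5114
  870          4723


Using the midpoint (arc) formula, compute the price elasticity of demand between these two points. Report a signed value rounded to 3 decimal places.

%ΔQ = (4723 − 5114) / [(5114 + 4723)/2] = -391/4918.5 = -0.079495…
%ΔP = (870 − 713) / [(713 + 870)/2] = 157/791.5 = 0.198357…
Arc Ed = %ΔQ / %ΔP = (-391/4918.5) / (157/791.5) = -0.40077…

-0.401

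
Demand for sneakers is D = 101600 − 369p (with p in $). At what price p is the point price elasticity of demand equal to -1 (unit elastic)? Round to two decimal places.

137.67

Ed = −369p/(101600 − 369p). Set this equal to -1:
369p = 1·(101600 − 369p) ⇒ 369p(1 + 1) = 1·101600
p = 1·101600 / (369·2) = 137.6693…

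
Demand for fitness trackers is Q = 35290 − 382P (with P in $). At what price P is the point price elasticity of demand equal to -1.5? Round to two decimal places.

Ed = −382P/(35290 − 382P). Set this equal to -1.5:
382P = 1.5·(35290 − 382P) ⇒ 382P(1 + 1.5) = 1.5·35290
P = 1.5·35290 / (382·2.5) = 55.4293…

55.43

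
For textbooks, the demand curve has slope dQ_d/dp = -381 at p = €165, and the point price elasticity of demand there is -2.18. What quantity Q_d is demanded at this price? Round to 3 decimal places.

Ed = (dQ_d/dp)·(p/Q_d) ⇒ Q_d = (dQ_d/dp)·p/Ed = (-381)·165/(-2.18) = 28837.15596…

28837.156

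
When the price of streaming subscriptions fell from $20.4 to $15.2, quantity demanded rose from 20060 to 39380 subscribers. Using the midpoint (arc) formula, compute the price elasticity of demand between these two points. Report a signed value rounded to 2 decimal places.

%ΔQ = (39380 − 20060) / [(20060 + 39380)/2] = 19320/29720 = 0.650067…
%ΔP = (15.2 − 20.4) / [(20.4 + 15.2)/2] = -5.2/17.8 = -0.292134…
Arc Ed = %ΔQ / %ΔP = (19320/29720) / (-5.2/17.8) = -2.2252…

-2.23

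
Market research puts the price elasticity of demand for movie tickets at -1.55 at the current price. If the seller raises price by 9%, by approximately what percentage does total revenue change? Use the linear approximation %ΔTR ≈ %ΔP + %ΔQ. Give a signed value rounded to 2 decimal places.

-4.95%

%ΔQ ≈ Ed × %ΔP = (-1.55) × (+9%) = -13.9500%
%ΔTR ≈ %ΔP + %ΔQ = (+9%) + (-13.9500%) = -4.9500%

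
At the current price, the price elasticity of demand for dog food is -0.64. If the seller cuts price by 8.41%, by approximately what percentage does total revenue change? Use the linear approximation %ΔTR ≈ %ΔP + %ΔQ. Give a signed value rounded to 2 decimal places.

-3.03%

%ΔQ ≈ Ed × %ΔP = (-0.64) × (-8.41%) = +5.3824%
%ΔTR ≈ %ΔP + %ΔQ = (-8.41%) + (+5.3824%) = -3.0276%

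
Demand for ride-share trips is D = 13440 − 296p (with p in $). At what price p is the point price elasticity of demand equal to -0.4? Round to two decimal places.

12.97

Ed = −296p/(13440 − 296p). Set this equal to -0.4:
296p = 0.4·(13440 − 296p) ⇒ 296p(1 + 0.4) = 0.4·13440
p = 0.4·13440 / (296·1.4) = 12.9729…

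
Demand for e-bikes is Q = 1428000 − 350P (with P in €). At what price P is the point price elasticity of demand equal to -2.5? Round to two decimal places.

Ed = −350P/(1428000 − 350P). Set this equal to -2.5:
350P = 2.5·(1428000 − 350P) ⇒ 350P(1 + 2.5) = 2.5·1428000
P = 2.5·1428000 / (350·3.5) = 2914.2857…

2914.29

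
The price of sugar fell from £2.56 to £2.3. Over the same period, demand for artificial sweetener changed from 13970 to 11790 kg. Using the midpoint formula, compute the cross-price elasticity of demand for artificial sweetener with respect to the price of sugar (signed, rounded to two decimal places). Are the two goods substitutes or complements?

%ΔQ_{artificial sweetener} = (11790 − 13970)/avg = -2180/12880 = -0.169254…
%ΔP_{sugar} = (2.3 − 2.56)/avg = -0.26/2.43 = -0.106995…
E_cross = (-2180/12880) / (-0.26/2.43) = 1.5818…
E_cross > 0 ⇒ the goods are substitutes.

1.58; substitutes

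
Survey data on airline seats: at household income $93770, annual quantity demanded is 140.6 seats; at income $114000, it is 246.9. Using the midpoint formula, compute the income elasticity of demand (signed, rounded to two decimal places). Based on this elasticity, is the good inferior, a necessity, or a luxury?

%ΔQ = (246.9 − 140.6)/[( 140.6 + 246.9)/2] = 106.3/193.75 = 0.548645…
%ΔIncome = (114000 − 93770)/[( 93770 + 114000)/2] = 20230/103885 = 0.194734…
E_income = (106.3/193.75) / (20230/103885) = 2.8174…
E_income > 1 ⇒ normal good, luxury.

2.82; luxury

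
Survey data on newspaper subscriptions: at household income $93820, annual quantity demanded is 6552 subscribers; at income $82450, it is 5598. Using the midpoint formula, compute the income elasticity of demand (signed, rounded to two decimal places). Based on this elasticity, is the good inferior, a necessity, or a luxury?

%ΔQ = (5598 − 6552)/[( 6552 + 5598)/2] = -954/6075 = -0.157037…
%ΔIncome = (82450 − 93820)/[( 93820 + 82450)/2] = -11370/88135 = -0.129006…
E_income = (-954/6075) / (-11370/88135) = 1.2172…
E_income > 1 ⇒ normal good, luxury.

1.22; luxury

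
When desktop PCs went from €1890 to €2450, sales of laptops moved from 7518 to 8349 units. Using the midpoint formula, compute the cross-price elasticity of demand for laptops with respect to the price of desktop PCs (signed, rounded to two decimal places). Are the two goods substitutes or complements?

0.41; substitutes

%ΔQ_{laptops} = (8349 − 7518)/avg = 831/7933.5 = 0.104745…
%ΔP_{desktop PCs} = (2450 − 1890)/avg = 560/2170 = 0.258064…
E_cross = (831/7933.5) / (560/2170) = 0.4058…
E_cross > 0 ⇒ the goods are substitutes.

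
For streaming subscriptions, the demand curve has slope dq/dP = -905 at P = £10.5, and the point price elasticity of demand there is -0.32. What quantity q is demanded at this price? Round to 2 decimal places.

29695.31

Ed = (dq/dP)·(P/q) ⇒ q = (dq/dP)·P/Ed = (-905)·10.5/(-0.32) = 29695.3125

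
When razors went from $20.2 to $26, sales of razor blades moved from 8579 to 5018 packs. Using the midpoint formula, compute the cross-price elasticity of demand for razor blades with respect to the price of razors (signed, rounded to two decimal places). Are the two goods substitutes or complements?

-2.09; complements

%ΔQ_{razor blades} = (5018 − 8579)/avg = -3561/6798.5 = -0.523792…
%ΔP_{razors} = (26 − 20.2)/avg = 5.8/23.1 = 0.251082…
E_cross = (-3561/6798.5) / (5.8/23.1) = -2.0861…
E_cross < 0 ⇒ the goods are complements.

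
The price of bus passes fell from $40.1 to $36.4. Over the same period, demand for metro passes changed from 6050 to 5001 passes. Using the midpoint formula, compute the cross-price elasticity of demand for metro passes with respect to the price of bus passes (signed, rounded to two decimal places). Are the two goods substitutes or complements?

1.96; substitutes

%ΔQ_{metro passes} = (5001 − 6050)/avg = -1049/5525.5 = -0.189847…
%ΔP_{bus passes} = (36.4 − 40.1)/avg = -3.7/38.25 = -0.096732…
E_cross = (-1049/5525.5) / (-3.7/38.25) = 1.9626…
E_cross > 0 ⇒ the goods are substitutes.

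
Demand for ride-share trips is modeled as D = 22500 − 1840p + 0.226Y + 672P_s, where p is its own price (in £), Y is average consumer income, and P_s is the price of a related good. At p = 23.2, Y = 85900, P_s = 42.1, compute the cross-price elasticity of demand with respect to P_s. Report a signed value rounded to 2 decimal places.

At the given values, D = 22500 − 1840(23.2) + 0.226(85900) + 672(42.1) = 27516.6.
∂D/∂P_s = 672.
E = (672) × (42.1/27516.6) = 1.0281…

1.03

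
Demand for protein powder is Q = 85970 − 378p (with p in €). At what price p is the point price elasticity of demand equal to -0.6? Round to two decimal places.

85.29

Ed = −378p/(85970 − 378p). Set this equal to -0.6:
378p = 0.6·(85970 − 378p) ⇒ 378p(1 + 0.6) = 0.6·85970
p = 0.6·85970 / (378·1.6) = 85.2876…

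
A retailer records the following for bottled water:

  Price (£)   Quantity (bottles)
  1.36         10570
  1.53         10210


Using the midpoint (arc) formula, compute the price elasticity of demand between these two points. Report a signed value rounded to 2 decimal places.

%ΔQ = (10210 − 10570) / [(10570 + 10210)/2] = -360/10390 = -0.034648…
%ΔP = (1.53 − 1.36) / [(1.36 + 1.53)/2] = 0.17/1.445 = 0.117647…
Arc Ed = %ΔQ / %ΔP = (-360/10390) / (0.17/1.445) = -0.2945…

-0.29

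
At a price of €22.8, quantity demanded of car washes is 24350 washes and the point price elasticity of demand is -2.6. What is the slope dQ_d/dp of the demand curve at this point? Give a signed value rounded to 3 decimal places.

Ed = (dQ_d/dp)·(p/Q_d) ⇒ dQ_d/dp = Ed·Q_d/p = (-2.6)·24350/22.8 = -2776.75438…

-2776.754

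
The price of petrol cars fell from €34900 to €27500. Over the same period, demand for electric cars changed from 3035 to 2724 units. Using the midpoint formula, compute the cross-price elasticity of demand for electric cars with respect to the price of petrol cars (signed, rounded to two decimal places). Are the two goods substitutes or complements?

0.46; substitutes

%ΔQ_{electric cars} = (2724 − 3035)/avg = -311/2879.5 = -0.108004…
%ΔP_{petrol cars} = (27500 − 34900)/avg = -7400/31200 = -0.237179…
E_cross = (-311/2879.5) / (-7400/31200) = 0.4553…
E_cross > 0 ⇒ the goods are substitutes.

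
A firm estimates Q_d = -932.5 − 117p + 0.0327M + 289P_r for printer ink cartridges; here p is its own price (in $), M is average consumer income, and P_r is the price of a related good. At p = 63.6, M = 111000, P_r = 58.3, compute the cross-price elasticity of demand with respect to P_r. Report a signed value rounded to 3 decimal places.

At the given values, Q_d = -932.5 − 117(63.6) + 0.0327(111000) + 289(58.3) = 12104.7.
∂Q_d/∂P_r = 289.
E = (289) × (58.3/12104.7) = 1.39191…

1.392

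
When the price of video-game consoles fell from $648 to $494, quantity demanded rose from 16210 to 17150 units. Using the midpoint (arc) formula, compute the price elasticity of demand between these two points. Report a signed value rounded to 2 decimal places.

-0.21

%ΔQ = (17150 − 16210) / [(16210 + 17150)/2] = 940/16680 = 0.056354…
%ΔP = (494 − 648) / [(648 + 494)/2] = -154/571 = -0.269702…
Arc Ed = %ΔQ / %ΔP = (940/16680) / (-154/571) = -0.2089…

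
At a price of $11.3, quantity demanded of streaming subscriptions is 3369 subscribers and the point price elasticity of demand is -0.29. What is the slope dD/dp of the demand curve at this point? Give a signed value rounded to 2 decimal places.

Ed = (dD/dp)·(p/D) ⇒ dD/dp = Ed·D/p = (-0.29)·3369/11.3 = -86.4610…

-86.46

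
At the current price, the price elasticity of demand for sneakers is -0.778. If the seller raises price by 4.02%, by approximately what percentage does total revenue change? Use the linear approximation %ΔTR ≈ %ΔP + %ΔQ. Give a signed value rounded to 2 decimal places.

+0.89%

%ΔQ ≈ Ed × %ΔP = (-0.778) × (+4.02%) = -3.1276%
%ΔTR ≈ %ΔP + %ΔQ = (+4.02%) + (-3.1276%) = +0.8924%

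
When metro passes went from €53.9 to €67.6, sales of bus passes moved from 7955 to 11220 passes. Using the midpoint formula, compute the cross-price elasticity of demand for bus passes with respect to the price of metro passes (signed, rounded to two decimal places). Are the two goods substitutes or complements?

%ΔQ_{bus passes} = (11220 − 7955)/avg = 3265/9587.5 = 0.340547…
%ΔP_{metro passes} = (67.6 − 53.9)/avg = 13.7/60.75 = 0.225514…
E_cross = (3265/9587.5) / (13.7/60.75) = 1.5100…
E_cross > 0 ⇒ the goods are substitutes.

1.51; substitutes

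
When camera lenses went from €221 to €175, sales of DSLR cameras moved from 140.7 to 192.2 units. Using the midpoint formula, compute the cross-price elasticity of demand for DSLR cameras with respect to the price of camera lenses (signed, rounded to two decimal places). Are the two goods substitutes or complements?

-1.33; complements

%ΔQ_{DSLR cameras} = (192.2 − 140.7)/avg = 51.5/166.45 = 0.309402…
%ΔP_{camera lenses} = (175 − 221)/avg = -46/198 = -0.232323…
E_cross = (51.5/166.45) / (-46/198) = -1.3317…
E_cross < 0 ⇒ the goods are complements.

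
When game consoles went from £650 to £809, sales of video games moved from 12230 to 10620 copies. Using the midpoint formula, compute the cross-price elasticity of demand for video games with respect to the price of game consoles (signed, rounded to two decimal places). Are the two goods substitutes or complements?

-0.65; complements

%ΔQ_{video games} = (10620 − 12230)/avg = -1610/11425 = -0.140919…
%ΔP_{game consoles} = (809 − 650)/avg = 159/729.5 = 0.217957…
E_cross = (-1610/11425) / (159/729.5) = -0.6465…
E_cross < 0 ⇒ the goods are complements.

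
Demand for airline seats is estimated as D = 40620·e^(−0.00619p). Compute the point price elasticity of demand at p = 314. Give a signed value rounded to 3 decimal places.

-1.944

dD/dp = −0.00619·D = -36.0006. At p = 314, D = 5815.93.
Ed = (dD/dp)·(p/D) = (-36.0006) × (314/5815.93) = -1.94366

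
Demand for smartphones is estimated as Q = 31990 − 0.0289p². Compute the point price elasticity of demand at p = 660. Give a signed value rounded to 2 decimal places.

dQ/dp = −2·0.0289·p = -38.148. At p = 660, Q = 19401.16.
Ed = (dQ/dp)·(p/Q) = (-38.148) × (660/19401.16) = -1.2977…

-1.30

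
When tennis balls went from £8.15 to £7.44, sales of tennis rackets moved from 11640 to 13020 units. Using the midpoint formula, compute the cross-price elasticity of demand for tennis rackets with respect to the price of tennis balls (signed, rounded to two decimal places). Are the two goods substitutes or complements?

%ΔQ_{tennis rackets} = (13020 − 11640)/avg = 1380/12330 = 0.111922…
%ΔP_{tennis balls} = (7.44 − 8.15)/avg = -0.71/7.795 = -0.091084…
E_cross = (1380/12330) / (-0.71/7.795) = -1.2287…
E_cross < 0 ⇒ the goods are complements.

-1.23; complements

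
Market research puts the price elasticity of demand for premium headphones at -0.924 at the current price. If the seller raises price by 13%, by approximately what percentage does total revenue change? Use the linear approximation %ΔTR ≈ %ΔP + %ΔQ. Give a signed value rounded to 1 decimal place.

%ΔQ ≈ Ed × %ΔP = (-0.924) × (+13%) = -12.0120%
%ΔTR ≈ %ΔP + %ΔQ = (+13%) + (-12.0120%) = +0.9880%

+1.0%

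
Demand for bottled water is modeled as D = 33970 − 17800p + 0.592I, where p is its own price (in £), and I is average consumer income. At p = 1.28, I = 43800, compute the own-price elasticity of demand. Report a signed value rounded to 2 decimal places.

At the given values, D = 33970 − 17800(1.28) + 0.592(43800) = 37115.6.
∂D/∂p = −17800.
E = (-17800) × (1.28/37115.6) = -0.6138…

-0.61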